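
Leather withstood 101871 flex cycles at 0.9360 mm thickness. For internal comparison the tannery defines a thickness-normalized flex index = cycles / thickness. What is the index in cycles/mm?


Formula: Index = cycles / thickness
Substituting: Index = 101871 / 0.9360
Result: 108836.5385 cycles/mm


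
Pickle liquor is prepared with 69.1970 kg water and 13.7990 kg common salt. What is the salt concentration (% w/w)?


Formula: Conc = salt / (water + salt) * 100
Substituting: Conc = 13.7990 / (69.1970 + 13.7990) * 100
Result: 16.6261 %


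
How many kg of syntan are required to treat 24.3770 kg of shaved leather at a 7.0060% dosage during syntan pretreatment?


Formula: Syntan = substrate * pct / 100
Substituting: Syntan = 24.3770 * 7.0060 / 100
Result: 1.7079 kg


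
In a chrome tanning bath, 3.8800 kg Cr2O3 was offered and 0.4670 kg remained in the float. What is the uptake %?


Formula: Uptake = (offered - residual) / offered * 100
Substituting: Uptake = (3.8800 - 0.4670) / 3.8800 * 100
Result: 87.9639 %


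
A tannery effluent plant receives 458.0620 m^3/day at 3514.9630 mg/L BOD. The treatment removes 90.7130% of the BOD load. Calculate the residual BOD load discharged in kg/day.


Load_in = volume * conc / 1000 = 458.0620 * 3514.9630 / 1000 = 1610.0710 kg/day
Removed = Load_in * eff / 100 = 1610.0710 * 90.7130 / 100 = 1460.5437 kg/day
Load_out = Load_in - Removed = 1610.0710 - 1460.5437 = 149.5273 kg/day


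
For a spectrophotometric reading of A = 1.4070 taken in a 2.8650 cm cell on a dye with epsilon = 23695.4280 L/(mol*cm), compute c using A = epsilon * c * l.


Formula: c = A / (epsilon * l)
Substituting: c = 1.4070 / (23695.4280 * 2.8650)
Result: 2.0725e-05 mol/L


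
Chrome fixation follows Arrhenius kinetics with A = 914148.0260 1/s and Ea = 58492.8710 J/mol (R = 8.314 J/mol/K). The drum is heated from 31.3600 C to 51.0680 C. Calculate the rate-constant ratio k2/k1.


T1 = 31.3600 + 273.15 = 304.5100 K; T2 = 51.0680 + 273.15 = 324.2180 K
k1 = A * exp(-Ea/(R*T1)) = 914148.0260 * exp(-58492.8710/(8.314*304.5100)) = 8.4524e-05 1/s
k2 = A * exp(-Ea/(R*T2)) = 914148.0260 * exp(-58492.8710/(8.314*324.2180)) = 3.4428e-04 1/s
k2/k1 = 3.4428e-04 / 8.4524e-05 = 4.0732


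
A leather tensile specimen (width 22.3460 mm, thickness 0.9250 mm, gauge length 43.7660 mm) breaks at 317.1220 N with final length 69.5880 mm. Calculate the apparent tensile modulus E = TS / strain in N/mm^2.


TS = F / (w * t) = 317.1220 / (22.3460 * 0.9250) = 15.3421 N/mm^2
strain = (Lf - L0) / L0 = (69.5880 - 43.7660) / 43.7660 = 0.5900
E = TS / strain = 15.3421 / 0.5900 = 26.0035 N/mm^2


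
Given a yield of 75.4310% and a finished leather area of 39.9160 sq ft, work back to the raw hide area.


Formula: raw = finished * 100 / yield
Substituting: raw = 39.9160 * 100 / 75.4310
Result: 52.9172 sq ft


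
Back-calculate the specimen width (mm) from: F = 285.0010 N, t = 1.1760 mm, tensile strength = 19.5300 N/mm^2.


Formula: w = F / (TS * t)
Substituting: w = 285.0010 / (19.5300 * 1.1760)
Result: 12.4090 mm


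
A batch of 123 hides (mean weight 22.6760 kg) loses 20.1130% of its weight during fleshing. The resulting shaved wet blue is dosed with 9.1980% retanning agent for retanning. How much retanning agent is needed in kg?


Total_raw = N * avg_wt = 123 * 22.6760 = 2789.1480 kg
Substrate = Total_raw * (1 - loss/100) = 2789.1480 * (1 - 20.1130/100) = 2228.1667 kg
Retan = Substrate * pct / 100 = 2228.1667 * 9.1980 / 100 = 204.9468 kg


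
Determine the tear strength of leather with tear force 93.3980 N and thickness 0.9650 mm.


Formula: Tear strength = force / thickness
Substituting: Tear strength = 93.3980 / 0.9650
Result: 96.7855 N/mm


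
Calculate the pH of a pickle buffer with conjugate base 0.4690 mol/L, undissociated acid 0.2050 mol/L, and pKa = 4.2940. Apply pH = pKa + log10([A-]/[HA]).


ratio = [A-] / [HA] = 0.4690 / 0.2050 = 2.2878
log10(ratio) = 0.3594
pH = pKa + log10(ratio) = 4.2940 + 0.3594 = 4.6534


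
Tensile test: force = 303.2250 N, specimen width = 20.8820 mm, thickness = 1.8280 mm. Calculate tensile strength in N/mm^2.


Formula: TS = force / (width * thickness)
Substituting: TS = 303.2250 / (20.8820 * 1.8280)
Result: 7.9436 N/mm^2


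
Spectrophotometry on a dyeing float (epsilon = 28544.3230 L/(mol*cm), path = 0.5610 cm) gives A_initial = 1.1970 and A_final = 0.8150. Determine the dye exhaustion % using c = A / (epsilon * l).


c_initial = A_i / (epsilon * l) = 1.1970 / (28544.3230 * 0.5610) = 7.4750e-05 mol/L
c_final = A_f / (epsilon * l) = 0.8150 / (28544.3230 * 0.5610) = 5.0895e-05 mol/L
Exhaustion = (c_initial - c_final) / c_initial * 100 = (7.4750e-05 - 5.0895e-05) / 7.4750e-05 * 100 = 31.9131 %


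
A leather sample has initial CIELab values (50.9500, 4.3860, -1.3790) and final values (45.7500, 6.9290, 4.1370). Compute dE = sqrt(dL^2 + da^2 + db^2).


dL = -5.2000, da = 2.5430, db = 5.5160
dE = sqrt((-5.2000)^2 + 2.5430^2 + 5.5160^2) = 7.9958


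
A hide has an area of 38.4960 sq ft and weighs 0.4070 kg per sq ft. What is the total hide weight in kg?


Formula: Weight = area * weight_per_sqft
Substituting: Weight = 38.4960 * 0.4070
Result: 15.6679 kg


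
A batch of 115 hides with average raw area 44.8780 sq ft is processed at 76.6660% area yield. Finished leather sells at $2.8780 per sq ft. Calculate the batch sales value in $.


Raw_total = N * avg_area = 115 * 44.8780 = 5160.9700 sq ft
Finished = Raw_total * yield / 100 = 5160.9700 * 76.6660 / 100 = 3956.7093 sq ft
Value = Finished * price = 3956.7093 * 2.8780 = 11387.4093 $


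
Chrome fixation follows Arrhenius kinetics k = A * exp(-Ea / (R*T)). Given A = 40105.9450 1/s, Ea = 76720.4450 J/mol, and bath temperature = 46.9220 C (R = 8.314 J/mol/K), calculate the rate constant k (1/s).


T_K = T_C + 273.15 = 46.9220 + 273.15 = 320.0720 K
exponent = -Ea / (R * T_K) = -76720.4450 / (8.314 * 320.0720) = -28.8306
k = A * exp(exponent) = 40105.9450 * exp(-28.8306) = 1.2085e-08 1/s


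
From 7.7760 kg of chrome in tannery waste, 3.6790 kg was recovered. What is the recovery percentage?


Formula: Recovery = recovered / input * 100
Substituting: Recovery = 3.6790 / 7.7760 * 100
Result: 47.3122 %


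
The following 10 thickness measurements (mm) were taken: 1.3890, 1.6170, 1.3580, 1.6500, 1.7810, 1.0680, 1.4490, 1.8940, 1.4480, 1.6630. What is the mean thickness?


Formula: Average = sum / n
Substituting: Average = 15.3170 / 10
Result: 1.5317 mm


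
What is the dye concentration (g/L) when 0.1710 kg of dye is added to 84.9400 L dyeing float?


Formula: Conc = dye_mass(kg) / volume(L) * 1000
Substituting: Conc = 0.1710 / 84.9400 * 1000
Result: 2.0132 g/L


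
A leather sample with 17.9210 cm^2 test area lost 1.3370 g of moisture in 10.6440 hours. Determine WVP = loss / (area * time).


Formula: WVP = loss / (area * time)
Substituting: WVP = 1.3370 / (17.9210 * 10.6440)
Result: 0.00700913 g/(cm^2*hr)


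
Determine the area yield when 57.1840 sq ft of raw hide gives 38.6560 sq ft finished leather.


Formula: Yield = finished / raw * 100
Substituting: Yield = 38.6560 / 57.1840 * 100
Result: 67.5993 %


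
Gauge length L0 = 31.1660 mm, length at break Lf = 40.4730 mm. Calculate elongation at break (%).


Formula: Elongation = (Lf - L0) / L0 * 100
Substituting: Elongation = (40.4730 - 31.1660) / 31.1660 * 100
Result: 29.8627 %


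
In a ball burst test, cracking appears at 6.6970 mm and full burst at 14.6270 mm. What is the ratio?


Formula: Ratio = crack / burst
Substituting: Ratio = 6.6970 / 14.6270
Result: 0.4579


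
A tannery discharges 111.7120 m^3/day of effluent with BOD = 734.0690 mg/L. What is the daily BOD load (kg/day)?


Formula: BOD_load = volume * conc / 1000
Substituting: BOD_load = 111.7120 * 734.0690 / 1000
Result: 82.0043 kg/day


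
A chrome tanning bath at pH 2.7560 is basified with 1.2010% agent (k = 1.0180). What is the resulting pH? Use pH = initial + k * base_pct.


Formula: pH_final = pH_initial + k * base_pct
Substituting: pH_final = 2.7560 + 1.0180 * 1.2010
Result: 3.9786


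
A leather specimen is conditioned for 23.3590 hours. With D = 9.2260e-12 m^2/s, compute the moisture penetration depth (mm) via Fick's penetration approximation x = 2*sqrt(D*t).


t = 23.3590 hr * 3600 = 84092.4000 s
D * t = 9.2260e-12 * 84092.4000 = 7.7584e-07
x = 2 * sqrt(D*t) = 2 * sqrt(7.7584e-07) = 0.00176163 m = 1.7616 mm


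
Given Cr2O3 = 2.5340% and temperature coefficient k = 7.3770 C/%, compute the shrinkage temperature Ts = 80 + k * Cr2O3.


Formula: Ts = 80 + k * Cr2O3
Substituting: Ts = 80 + 7.3770 * 2.5340
Result: 98.6933 C


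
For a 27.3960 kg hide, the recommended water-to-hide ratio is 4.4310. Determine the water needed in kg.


Formula: Water = hide_weight * ratio
Substituting: Water = 27.3960 * 4.4310
Result: 121.3917 kg


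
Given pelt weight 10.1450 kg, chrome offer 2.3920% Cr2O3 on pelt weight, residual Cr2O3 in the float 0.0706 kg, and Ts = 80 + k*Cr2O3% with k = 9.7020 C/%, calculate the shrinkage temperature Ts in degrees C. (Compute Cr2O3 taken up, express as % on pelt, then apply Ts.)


Offered = pelt * offer_pct / 100 = 10.1450 * 2.3920 / 100 = 0.2427 kg
Uptake = offered - residual = 0.2427 - 0.0706 = 0.1721 kg
Cr2O3% on pelt = uptake / pelt * 100 = 0.1721 / 10.1450 * 100 = 1.6961 %
Ts = 80 + k * Cr2O3% = 80 + 9.7020 * 1.6961 = 96.4555 C


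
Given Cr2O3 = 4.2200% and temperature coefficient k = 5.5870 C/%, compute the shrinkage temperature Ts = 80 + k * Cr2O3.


Formula: Ts = 80 + k * Cr2O3
Substituting: Ts = 80 + 5.5870 * 4.2200
Result: 103.5771 C


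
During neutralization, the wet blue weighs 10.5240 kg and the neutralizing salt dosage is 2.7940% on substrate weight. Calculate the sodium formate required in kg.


Formula: Neutralizer = substrate * pct / 100
Substituting: Neutralizer = 10.5240 * 2.7940 / 100
Result: 0.2940 kg


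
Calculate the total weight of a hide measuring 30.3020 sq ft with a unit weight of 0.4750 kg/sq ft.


Formula: Weight = area * weight_per_sqft
Substituting: Weight = 30.3020 * 0.4750
Result: 14.3934 kg


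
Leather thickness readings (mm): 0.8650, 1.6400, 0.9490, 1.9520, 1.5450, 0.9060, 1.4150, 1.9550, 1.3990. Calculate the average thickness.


Formula: Average = sum / n
Substituting: Average = 12.6260 / 9
Result: 1.4029 mm


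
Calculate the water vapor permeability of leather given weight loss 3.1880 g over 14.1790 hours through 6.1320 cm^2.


Formula: WVP = loss / (area * time)
Substituting: WVP = 3.1880 / (6.1320 * 14.1790)
Result: 0.0366666 g/(cm^2*hr)


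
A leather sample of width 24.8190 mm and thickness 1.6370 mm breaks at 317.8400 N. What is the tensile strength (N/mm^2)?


Formula: TS = force / (width * thickness)
Substituting: TS = 317.8400 / (24.8190 * 1.6370)
Result: 7.8230 N/mm^2


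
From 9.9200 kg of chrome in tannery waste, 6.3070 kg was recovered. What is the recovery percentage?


Formula: Recovery = recovered / input * 100
Substituting: Recovery = 6.3070 / 9.9200 * 100
Result: 63.5786 %


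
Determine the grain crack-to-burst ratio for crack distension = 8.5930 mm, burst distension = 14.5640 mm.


Formula: Ratio = crack / burst
Substituting: Ratio = 8.5930 / 14.5640
Result: 0.5900


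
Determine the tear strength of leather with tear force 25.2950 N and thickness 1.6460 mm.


Formula: Tear strength = force / thickness
Substituting: Tear strength = 25.2950 / 1.6460
Result: 15.3676 N/mm


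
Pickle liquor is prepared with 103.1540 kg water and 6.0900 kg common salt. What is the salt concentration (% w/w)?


Formula: Conc = salt / (water + salt) * 100
Substituting: Conc = 6.0900 / (103.1540 + 6.0900) * 100
Result: 5.5747 %


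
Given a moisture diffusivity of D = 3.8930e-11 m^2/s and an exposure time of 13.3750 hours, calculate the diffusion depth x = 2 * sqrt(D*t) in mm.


t = 13.3750 hr * 3600 = 48150.0000 s
D * t = 3.8930e-11 * 48150.0000 = 1.8745e-06
x = 2 * sqrt(D*t) = 2 * sqrt(1.8745e-06) = 0.00273823 m = 2.7382 mm


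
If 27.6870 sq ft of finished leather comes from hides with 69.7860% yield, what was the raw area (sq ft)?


Formula: raw = finished * 100 / yield
Substituting: raw = 27.6870 * 100 / 69.7860
Result: 39.6741 sq ft


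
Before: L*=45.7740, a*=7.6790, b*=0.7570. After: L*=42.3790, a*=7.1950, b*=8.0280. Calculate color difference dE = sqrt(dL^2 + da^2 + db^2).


dL = -3.3950, da = -0.4840, db = 7.2710
dE = sqrt((-3.3950)^2 + (-0.4840)^2 + 7.2710^2) = 8.0391


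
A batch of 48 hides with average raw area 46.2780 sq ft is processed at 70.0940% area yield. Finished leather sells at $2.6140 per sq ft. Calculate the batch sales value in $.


Raw_total = N * avg_area = 48 * 46.2780 = 2221.3440 sq ft
Finished = Raw_total * yield / 100 = 2221.3440 * 70.0940 / 100 = 1557.0289 sq ft
Value = Finished * price = 1557.0289 * 2.6140 = 4070.0734 $


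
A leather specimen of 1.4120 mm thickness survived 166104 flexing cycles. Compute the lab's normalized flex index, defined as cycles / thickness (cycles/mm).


Formula: Index = cycles / thickness
Substituting: Index = 166104 / 1.4120
Result: 117637.3938 cycles/mm


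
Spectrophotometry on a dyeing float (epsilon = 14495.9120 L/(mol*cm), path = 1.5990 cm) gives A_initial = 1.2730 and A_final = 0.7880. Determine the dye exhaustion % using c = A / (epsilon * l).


c_initial = A_i / (epsilon * l) = 1.2730 / (14495.9120 * 1.5990) = 5.4920e-05 mol/L
c_final = A_f / (epsilon * l) = 0.7880 / (14495.9120 * 1.5990) = 3.3996e-05 mol/L
Exhaustion = (c_initial - c_final) / c_initial * 100 = (5.4920e-05 - 3.3996e-05) / 5.4920e-05 * 100 = 38.0990 %


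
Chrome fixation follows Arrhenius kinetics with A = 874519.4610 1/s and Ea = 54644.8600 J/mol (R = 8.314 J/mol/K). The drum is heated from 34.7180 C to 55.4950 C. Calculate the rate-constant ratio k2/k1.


T1 = 34.7180 + 273.15 = 307.8680 K; T2 = 55.4950 + 273.15 = 328.6450 K
k1 = A * exp(-Ea/(R*T1)) = 874519.4610 * exp(-54644.8600/(8.314*307.8680)) = 4.6782e-04 1/s
k2 = A * exp(-Ea/(R*T2)) = 874519.4610 * exp(-54644.8600/(8.314*328.6450)) = 0.00180399 1/s
k2/k1 = 0.00180399 / 4.6782e-04 = 3.8562


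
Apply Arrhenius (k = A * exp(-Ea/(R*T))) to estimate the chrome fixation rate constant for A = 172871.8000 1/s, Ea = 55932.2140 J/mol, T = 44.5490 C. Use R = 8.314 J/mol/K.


T_K = T_C + 273.15 = 44.5490 + 273.15 = 317.6990 K
exponent = -Ea / (R * T_K) = -55932.2140 / (8.314 * 317.6990) = -21.1756
k = A * exp(exponent) = 172871.8000 * exp(-21.1756) = 1.0997e-04 1/s


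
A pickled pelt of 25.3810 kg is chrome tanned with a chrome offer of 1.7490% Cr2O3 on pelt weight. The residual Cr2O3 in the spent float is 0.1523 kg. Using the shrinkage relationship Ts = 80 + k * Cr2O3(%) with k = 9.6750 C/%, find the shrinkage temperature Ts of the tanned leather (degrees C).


Offered = pelt * offer_pct / 100 = 25.3810 * 1.7490 / 100 = 0.4439 kg
Uptake = offered - residual = 0.4439 - 0.1523 = 0.2916 kg
Cr2O3% on pelt = uptake / pelt * 100 = 0.2916 / 25.3810 * 100 = 1.1489 %
Ts = 80 + k * Cr2O3% = 80 + 9.6750 * 1.1489 = 91.1160 C


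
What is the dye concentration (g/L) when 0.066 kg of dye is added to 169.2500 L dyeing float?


Formula: Conc = dye_mass(kg) / volume(L) * 1000
Substituting: Conc = 0.066 / 169.2500 * 1000
Result: 0.3900 g/L


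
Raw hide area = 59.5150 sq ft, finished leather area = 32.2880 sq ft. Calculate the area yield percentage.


Formula: Yield = finished / raw * 100
Substituting: Yield = 32.2880 / 59.5150 * 100
Result: 54.2519 %


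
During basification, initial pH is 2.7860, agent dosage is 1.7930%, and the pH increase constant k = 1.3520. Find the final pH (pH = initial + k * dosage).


Formula: pH_final = pH_initial + k * base_pct
Substituting: pH_final = 2.7860 + 1.3520 * 1.7930
Result: 5.2101


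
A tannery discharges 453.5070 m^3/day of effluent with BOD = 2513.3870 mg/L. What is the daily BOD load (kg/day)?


Formula: BOD_load = volume * conc / 1000
Substituting: BOD_load = 453.5070 * 2513.3870 / 1000
Result: 1139.8386 kg/day


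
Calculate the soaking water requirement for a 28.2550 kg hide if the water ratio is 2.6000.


Formula: Water = hide_weight * ratio
Substituting: Water = 28.2550 * 2.6000
Result: 73.4630 kg


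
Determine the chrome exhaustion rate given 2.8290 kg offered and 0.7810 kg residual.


Formula: Uptake = (offered - residual) / offered * 100
Substituting: Uptake = (2.8290 - 0.7810) / 2.8290 * 100
Result: 72.3931 %


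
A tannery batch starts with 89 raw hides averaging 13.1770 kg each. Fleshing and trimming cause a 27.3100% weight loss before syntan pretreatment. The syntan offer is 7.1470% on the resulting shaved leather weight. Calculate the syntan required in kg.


Total_raw = N * avg_wt = 89 * 13.1770 = 1172.7530 kg
Substrate = Total_raw * (1 - loss/100) = 1172.7530 * (1 - 27.3100/100) = 852.4742 kg
Syntan = Substrate * pct / 100 = 852.4742 * 7.1470 / 100 = 60.9263 kg


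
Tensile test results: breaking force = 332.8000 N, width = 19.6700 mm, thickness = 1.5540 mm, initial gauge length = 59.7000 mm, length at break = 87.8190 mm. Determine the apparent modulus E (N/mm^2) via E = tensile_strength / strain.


TS = F / (w * t) = 332.8000 / (19.6700 * 1.5540) = 10.8875 N/mm^2
strain = (Lf - L0) / L0 = (87.8190 - 59.7000) / 59.7000 = 0.4710
E = TS / strain = 10.8875 / 0.4710 = 23.1155 N/mm^2


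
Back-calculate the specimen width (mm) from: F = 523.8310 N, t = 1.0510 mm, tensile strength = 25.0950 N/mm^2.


Formula: w = F / (TS * t)
Substituting: w = 523.8310 / (25.0950 * 1.0510)
Result: 19.8610 mm


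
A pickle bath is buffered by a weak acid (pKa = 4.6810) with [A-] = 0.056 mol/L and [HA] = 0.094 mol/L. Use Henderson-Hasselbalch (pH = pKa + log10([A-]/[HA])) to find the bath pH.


ratio = [A-] / [HA] = 0.056 / 0.094 = 0.5957
log10(ratio) = -0.2249
pH = pKa + log10(ratio) = 4.6810 - 0.2249 = 4.4561


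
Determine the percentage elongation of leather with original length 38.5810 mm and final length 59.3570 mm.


Formula: Elongation = (Lf - L0) / L0 * 100
Substituting: Elongation = (59.3570 - 38.5810) / 38.5810 * 100
Result: 53.8503 %


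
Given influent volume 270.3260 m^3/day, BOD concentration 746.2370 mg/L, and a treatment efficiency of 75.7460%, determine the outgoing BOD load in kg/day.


Load_in = volume * conc / 1000 = 270.3260 * 746.2370 / 1000 = 201.7273 kg/day
Removed = Load_in * eff / 100 = 201.7273 * 75.7460 / 100 = 152.8003 kg/day
Load_out = Load_in - Removed = 201.7273 - 152.8003 = 48.9269 kg/day


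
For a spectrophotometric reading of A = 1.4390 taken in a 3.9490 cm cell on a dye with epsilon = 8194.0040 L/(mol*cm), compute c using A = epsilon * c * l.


Formula: c = A / (epsilon * l)
Substituting: c = 1.4390 / (8194.0040 * 3.9490)
Result: 4.4471e-05 mol/L


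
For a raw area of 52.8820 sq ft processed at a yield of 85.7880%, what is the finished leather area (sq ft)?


Formula: finished = raw * yield / 100
Substituting: finished = 52.8820 * 85.7880 / 100
Result: 45.3664 sq ft


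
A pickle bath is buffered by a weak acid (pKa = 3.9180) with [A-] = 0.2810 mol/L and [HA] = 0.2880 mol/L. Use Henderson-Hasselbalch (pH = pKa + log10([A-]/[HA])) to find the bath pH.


ratio = [A-] / [HA] = 0.2810 / 0.2880 = 0.9757
log10(ratio) = -0.0106862
pH = pKa + log10(ratio) = 3.9180 - 0.0106862 = 3.9073


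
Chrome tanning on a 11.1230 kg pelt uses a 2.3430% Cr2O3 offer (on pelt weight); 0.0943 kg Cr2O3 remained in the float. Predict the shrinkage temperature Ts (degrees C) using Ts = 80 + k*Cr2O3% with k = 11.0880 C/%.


Offered = pelt * offer_pct / 100 = 11.1230 * 2.3430 / 100 = 0.2606 kg
Uptake = offered - residual = 0.2606 - 0.0943 = 0.1663 kg
Cr2O3% on pelt = uptake / pelt * 100 = 0.1663 / 11.1230 * 100 = 1.4952 %
Ts = 80 + k * Cr2O3% = 80 + 11.0880 * 1.4952 = 96.5789 C


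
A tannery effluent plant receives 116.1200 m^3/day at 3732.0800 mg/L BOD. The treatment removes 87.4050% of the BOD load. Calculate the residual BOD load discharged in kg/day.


Load_in = volume * conc / 1000 = 116.1200 * 3732.0800 / 1000 = 433.3691 kg/day
Removed = Load_in * eff / 100 = 433.3691 * 87.4050 / 100 = 378.7863 kg/day
Load_out = Load_in - Removed = 433.3691 - 378.7863 = 54.5828 kg/day


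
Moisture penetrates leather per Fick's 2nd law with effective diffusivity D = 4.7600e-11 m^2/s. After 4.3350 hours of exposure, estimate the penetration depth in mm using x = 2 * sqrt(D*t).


t = 4.3350 hr * 3600 = 15606.0000 s
D * t = 4.7600e-11 * 15606.0000 = 7.4285e-07
x = 2 * sqrt(D*t) = 2 * sqrt(7.4285e-07) = 0.00172377 m = 1.7238 mm


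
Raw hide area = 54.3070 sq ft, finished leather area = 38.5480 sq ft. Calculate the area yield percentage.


Formula: Yield = finished / raw * 100
Substituting: Yield = 38.5480 / 54.3070 * 100
Result: 70.9816 %


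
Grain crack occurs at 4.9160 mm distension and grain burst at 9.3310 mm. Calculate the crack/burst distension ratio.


Formula: Ratio = crack / burst
Substituting: Ratio = 4.9160 / 9.3310
Result: 0.5268


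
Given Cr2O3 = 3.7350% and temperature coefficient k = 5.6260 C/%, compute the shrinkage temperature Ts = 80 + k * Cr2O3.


Formula: Ts = 80 + k * Cr2O3
Substituting: Ts = 80 + 5.6260 * 3.7350
Result: 101.0131 C


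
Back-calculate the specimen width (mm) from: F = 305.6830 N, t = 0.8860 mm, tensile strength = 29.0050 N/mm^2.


Formula: w = F / (TS * t)
Substituting: w = 305.6830 / (29.0050 * 0.8860)
Result: 11.8950 mm


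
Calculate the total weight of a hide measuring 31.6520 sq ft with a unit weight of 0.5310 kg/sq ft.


Formula: Weight = area * weight_per_sqft
Substituting: Weight = 31.6520 * 0.5310
Result: 16.8072 kg


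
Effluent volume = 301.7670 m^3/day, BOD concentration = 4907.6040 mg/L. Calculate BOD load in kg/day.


Formula: BOD_load = volume * conc / 1000
Substituting: BOD_load = 301.7670 * 4907.6040 / 1000
Result: 1480.9529 kg/day


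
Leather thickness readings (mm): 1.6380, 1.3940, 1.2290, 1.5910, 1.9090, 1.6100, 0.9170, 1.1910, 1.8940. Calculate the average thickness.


Formula: Average = sum / n
Substituting: Average = 13.3730 / 9
Result: 1.4859 mm


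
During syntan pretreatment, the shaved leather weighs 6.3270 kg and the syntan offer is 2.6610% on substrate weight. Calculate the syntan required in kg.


Formula: Syntan = substrate * pct / 100
Substituting: Syntan = 6.3270 * 2.6610 / 100
Result: 0.1684 kg


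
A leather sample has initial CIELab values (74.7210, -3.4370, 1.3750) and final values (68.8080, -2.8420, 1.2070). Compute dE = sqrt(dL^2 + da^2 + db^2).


dL = -5.9130, da = 0.5950, db = -0.1680
dE = sqrt((-5.9130)^2 + 0.5950^2 + (-0.1680)^2) = 5.9452


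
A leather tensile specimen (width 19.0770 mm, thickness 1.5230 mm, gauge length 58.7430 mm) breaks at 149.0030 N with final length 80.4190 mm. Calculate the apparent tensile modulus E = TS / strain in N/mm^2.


TS = F / (w * t) = 149.0030 / (19.0770 * 1.5230) = 5.1284 N/mm^2
strain = (Lf - L0) / L0 = (80.4190 - 58.7430) / 58.7430 = 0.3690
E = TS / strain = 5.1284 / 0.3690 = 13.8983 N/mm^2


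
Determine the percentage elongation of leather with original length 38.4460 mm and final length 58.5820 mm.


Formula: Elongation = (Lf - L0) / L0 * 100
Substituting: Elongation = (58.5820 - 38.4460) / 38.4460 * 100
Result: 52.3748 %


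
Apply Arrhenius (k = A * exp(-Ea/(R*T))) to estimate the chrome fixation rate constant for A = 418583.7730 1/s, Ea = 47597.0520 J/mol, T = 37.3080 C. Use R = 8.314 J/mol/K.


T_K = T_C + 273.15 = 37.3080 + 273.15 = 310.4580 K
exponent = -Ea / (R * T_K) = -47597.0520 / (8.314 * 310.4580) = -18.4403
k = A * exp(exponent) = 418583.7730 * exp(-18.4403) = 0.00410465 1/s


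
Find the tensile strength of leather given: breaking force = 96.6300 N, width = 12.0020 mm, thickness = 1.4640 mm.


Formula: TS = force / (width * thickness)
Substituting: TS = 96.6300 / (12.0020 * 1.4640)
Result: 5.4994 N/mm^2


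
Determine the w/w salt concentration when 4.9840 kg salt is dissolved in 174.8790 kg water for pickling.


Formula: Conc = salt / (water + salt) * 100
Substituting: Conc = 4.9840 / (174.8790 + 4.9840) * 100
Result: 2.7710 %


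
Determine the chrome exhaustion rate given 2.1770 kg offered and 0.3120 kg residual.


Formula: Uptake = (offered - residual) / offered * 100
Substituting: Uptake = (2.1770 - 0.3120) / 2.1770 * 100
Result: 85.6684 %


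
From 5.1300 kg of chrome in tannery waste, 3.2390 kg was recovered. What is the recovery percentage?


Formula: Recovery = recovered / input * 100
Substituting: Recovery = 3.2390 / 5.1300 * 100
Result: 63.1384 %


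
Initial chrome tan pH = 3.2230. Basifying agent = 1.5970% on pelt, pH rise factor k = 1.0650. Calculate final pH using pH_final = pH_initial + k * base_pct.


Formula: pH_final = pH_initial + k * base_pct
Substituting: pH_final = 3.2230 + 1.0650 * 1.5970
Result: 4.9238


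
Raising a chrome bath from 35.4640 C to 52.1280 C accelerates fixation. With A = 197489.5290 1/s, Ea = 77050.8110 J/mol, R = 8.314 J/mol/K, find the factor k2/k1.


T1 = 35.4640 + 273.15 = 308.6140 K; T2 = 52.1280 + 273.15 = 325.2780 K
k1 = A * exp(-Ea/(R*T1)) = 197489.5290 * exp(-77050.8110/(8.314*308.6140)) = 1.7939e-08 1/s
k2 = A * exp(-Ea/(R*T2)) = 197489.5290 * exp(-77050.8110/(8.314*325.2780)) = 8.3545e-08 1/s
k2/k1 = 8.3545e-08 / 1.7939e-08 = 4.6572


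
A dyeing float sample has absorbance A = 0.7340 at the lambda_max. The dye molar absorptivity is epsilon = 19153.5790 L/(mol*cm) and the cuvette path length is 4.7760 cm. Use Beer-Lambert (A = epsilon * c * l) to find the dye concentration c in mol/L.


Formula: c = A / (epsilon * l)
Substituting: c = 0.7340 / (19153.5790 * 4.7760)
Result: 8.0238e-06 mol/L


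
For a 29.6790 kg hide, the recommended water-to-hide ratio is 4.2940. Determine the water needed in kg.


Formula: Water = hide_weight * ratio
Substituting: Water = 29.6790 * 4.2940
Result: 127.4416 kg


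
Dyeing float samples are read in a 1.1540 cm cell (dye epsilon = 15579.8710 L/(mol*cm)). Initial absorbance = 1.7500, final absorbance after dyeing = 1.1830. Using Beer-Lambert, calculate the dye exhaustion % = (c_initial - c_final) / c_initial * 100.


c_initial = A_i / (epsilon * l) = 1.7500 / (15579.8710 * 1.1540) = 9.7335e-05 mol/L
c_final = A_f / (epsilon * l) = 1.1830 / (15579.8710 * 1.1540) = 6.5798e-05 mol/L
Exhaustion = (c_initial - c_final) / c_initial * 100 = (9.7335e-05 - 6.5798e-05) / 9.7335e-05 * 100 = 32.4000 %


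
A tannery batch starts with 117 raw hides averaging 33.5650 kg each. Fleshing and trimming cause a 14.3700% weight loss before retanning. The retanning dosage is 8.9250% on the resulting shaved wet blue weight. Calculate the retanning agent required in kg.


Total_raw = N * avg_wt = 117 * 33.5650 = 3927.1050 kg
Substrate = Total_raw * (1 - loss/100) = 3927.1050 * (1 - 14.3700/100) = 3362.7800 kg
Retan = Substrate * pct / 100 = 3362.7800 * 8.9250 / 100 = 300.1281 kg


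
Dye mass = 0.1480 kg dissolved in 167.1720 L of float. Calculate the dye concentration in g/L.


Formula: Conc = dye_mass(kg) / volume(L) * 1000
Substituting: Conc = 0.1480 / 167.1720 * 1000
Result: 0.8853 g/L


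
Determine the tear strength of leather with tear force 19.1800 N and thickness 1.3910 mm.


Formula: Tear strength = force / thickness
Substituting: Tear strength = 19.1800 / 1.3910
Result: 13.7886 N/mm


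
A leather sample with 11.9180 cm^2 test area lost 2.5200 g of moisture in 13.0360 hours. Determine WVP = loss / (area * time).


Formula: WVP = loss / (area * time)
Substituting: WVP = 2.5200 / (11.9180 * 13.0360)
Result: 0.0162201 g/(cm^2*hr)


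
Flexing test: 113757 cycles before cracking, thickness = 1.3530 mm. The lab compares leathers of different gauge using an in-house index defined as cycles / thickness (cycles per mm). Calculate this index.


Formula: Index = cycles / thickness
Substituting: Index = 113757 / 1.3530
Result: 84077.6053 cycles/mm


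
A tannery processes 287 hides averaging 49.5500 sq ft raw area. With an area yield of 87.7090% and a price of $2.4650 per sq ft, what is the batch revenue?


Raw_total = N * avg_area = 287 * 49.5500 = 14220.8500 sq ft
Finished = Raw_total * yield / 100 = 14220.8500 * 87.7090 / 100 = 12472.9653 sq ft
Value = Finished * price = 12472.9653 * 2.4650 = 30745.8595 $


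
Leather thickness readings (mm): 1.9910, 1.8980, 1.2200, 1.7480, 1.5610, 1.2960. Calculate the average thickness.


Formula: Average = sum / n
Substituting: Average = 9.7140 / 6
Result: 1.6190 mm


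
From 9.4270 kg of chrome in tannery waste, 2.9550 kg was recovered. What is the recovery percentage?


Formula: Recovery = recovered / input * 100
Substituting: Recovery = 2.9550 / 9.4270 * 100
Result: 31.3461 %


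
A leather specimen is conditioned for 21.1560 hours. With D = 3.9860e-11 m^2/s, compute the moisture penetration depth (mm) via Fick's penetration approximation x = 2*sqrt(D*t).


t = 21.1560 hr * 3600 = 76161.6000 s
D * t = 3.9860e-11 * 76161.6000 = 3.0358e-06
x = 2 * sqrt(D*t) = 2 * sqrt(3.0358e-06) = 0.00348471 m = 3.4847 mm


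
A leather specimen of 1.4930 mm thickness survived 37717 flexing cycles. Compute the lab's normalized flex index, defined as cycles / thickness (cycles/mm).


Formula: Index = cycles / thickness
Substituting: Index = 37717 / 1.4930
Result: 25262.5586 cycles/mm


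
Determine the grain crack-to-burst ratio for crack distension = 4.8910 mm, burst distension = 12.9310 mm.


Formula: Ratio = crack / burst
Substituting: Ratio = 4.8910 / 12.9310
Result: 0.3782


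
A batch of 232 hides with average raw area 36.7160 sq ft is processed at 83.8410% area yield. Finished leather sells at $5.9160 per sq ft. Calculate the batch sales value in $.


Raw_total = N * avg_area = 232 * 36.7160 = 8518.1120 sq ft
Finished = Raw_total * yield / 100 = 8518.1120 * 83.8410 / 100 = 7141.6703 sq ft
Value = Finished * price = 7141.6703 * 5.9160 = 42250.1214 $


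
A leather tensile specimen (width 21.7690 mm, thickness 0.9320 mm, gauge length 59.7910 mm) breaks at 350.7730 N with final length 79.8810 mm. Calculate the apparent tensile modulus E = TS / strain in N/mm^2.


TS = F / (w * t) = 350.7730 / (21.7690 * 0.9320) = 17.2891 N/mm^2
strain = (Lf - L0) / L0 = (79.8810 - 59.7910) / 59.7910 = 0.3360
E = TS / strain = 17.2891 / 0.3360 = 51.4550 N/mm^2


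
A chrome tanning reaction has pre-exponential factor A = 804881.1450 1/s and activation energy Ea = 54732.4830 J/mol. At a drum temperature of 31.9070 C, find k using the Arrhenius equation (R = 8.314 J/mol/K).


T_K = T_C + 273.15 = 31.9070 + 273.15 = 305.0570 K
exponent = -Ea / (R * T_K) = -54732.4830 / (8.314 * 305.0570) = -21.5801
k = A * exp(exponent) = 804881.1450 * exp(-21.5801) = 3.4166e-04 1/s


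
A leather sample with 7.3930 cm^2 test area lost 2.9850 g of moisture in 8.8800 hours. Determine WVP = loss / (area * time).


Formula: WVP = loss / (area * time)
Substituting: WVP = 2.9850 / (7.3930 * 8.8800)
Result: 0.0454685 g/(cm^2*hr)


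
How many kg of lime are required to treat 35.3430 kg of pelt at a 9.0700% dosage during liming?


Formula: Lime = substrate * pct / 100
Substituting: Lime = 35.3430 * 9.0700 / 100
Result: 3.2056 kg


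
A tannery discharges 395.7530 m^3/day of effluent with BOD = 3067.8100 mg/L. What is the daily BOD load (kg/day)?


Formula: BOD_load = volume * conc / 1000
Substituting: BOD_load = 395.7530 * 3067.8100 / 1000
Result: 1214.0950 kg/day


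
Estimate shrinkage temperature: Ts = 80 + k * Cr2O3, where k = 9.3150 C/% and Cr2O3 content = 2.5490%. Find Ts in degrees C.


Formula: Ts = 80 + k * Cr2O3
Substituting: Ts = 80 + 9.3150 * 2.5490
Result: 103.7439 C


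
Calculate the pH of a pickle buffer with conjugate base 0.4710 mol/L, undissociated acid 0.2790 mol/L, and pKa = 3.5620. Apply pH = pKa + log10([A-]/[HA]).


ratio = [A-] / [HA] = 0.4710 / 0.2790 = 1.6882
log10(ratio) = 0.2274
pH = pKa + log10(ratio) = 3.5620 + 0.2274 = 3.7894


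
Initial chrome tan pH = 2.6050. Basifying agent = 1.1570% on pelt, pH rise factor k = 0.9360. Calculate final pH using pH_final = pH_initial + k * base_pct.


Formula: pH_final = pH_initial + k * base_pct
Substituting: pH_final = 2.6050 + 0.9360 * 1.1570
Result: 3.6880


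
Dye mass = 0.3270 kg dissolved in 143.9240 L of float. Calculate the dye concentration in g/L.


Formula: Conc = dye_mass(kg) / volume(L) * 1000
Substituting: Conc = 0.3270 / 143.9240 * 1000
Result: 2.2720 g/L


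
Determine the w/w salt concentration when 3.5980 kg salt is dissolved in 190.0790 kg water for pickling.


Formula: Conc = salt / (water + salt) * 100
Substituting: Conc = 3.5980 / (190.0790 + 3.5980) * 100
Result: 1.8577 %


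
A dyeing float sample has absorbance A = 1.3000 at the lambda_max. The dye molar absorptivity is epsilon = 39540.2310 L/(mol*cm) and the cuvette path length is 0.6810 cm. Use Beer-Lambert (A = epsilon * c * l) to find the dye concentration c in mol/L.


Formula: c = A / (epsilon * l)
Substituting: c = 1.3000 / (39540.2310 * 0.6810)
Result: 4.8279e-05 mol/L


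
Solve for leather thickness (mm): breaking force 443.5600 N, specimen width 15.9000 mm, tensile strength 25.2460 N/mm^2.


Formula: t = F / (TS * w)
Substituting: t = 443.5600 / (25.2460 * 15.9000)
Result: 1.1050 mm


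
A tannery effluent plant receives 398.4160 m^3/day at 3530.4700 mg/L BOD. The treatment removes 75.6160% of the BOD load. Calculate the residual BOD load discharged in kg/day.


Load_in = volume * conc / 1000 = 398.4160 * 3530.4700 / 1000 = 1406.5957 kg/day
Removed = Load_in * eff / 100 = 1406.5957 * 75.6160 / 100 = 1063.6114 kg/day
Load_out = Load_in - Removed = 1406.5957 - 1063.6114 = 342.9843 kg/day


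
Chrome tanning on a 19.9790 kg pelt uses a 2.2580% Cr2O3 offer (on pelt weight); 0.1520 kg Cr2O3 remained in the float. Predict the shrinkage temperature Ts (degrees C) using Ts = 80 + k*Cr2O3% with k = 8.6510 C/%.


Offered = pelt * offer_pct / 100 = 19.9790 * 2.2580 / 100 = 0.4511 kg
Uptake = offered - residual = 0.4511 - 0.1520 = 0.2991 kg
Cr2O3% on pelt = uptake / pelt * 100 = 0.2991 / 19.9790 * 100 = 1.4972 %
Ts = 80 + k * Cr2O3% = 80 + 8.6510 * 1.4972 = 92.9523 C


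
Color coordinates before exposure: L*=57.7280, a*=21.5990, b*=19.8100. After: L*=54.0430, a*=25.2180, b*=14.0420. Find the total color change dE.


dL = -3.6850, da = 3.6190, db = -5.7680
dE = sqrt((-3.6850)^2 + 3.6190^2 + (-5.7680)^2) = 7.7425


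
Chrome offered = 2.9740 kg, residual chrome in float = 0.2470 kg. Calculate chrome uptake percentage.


Formula: Uptake = (offered - residual) / offered * 100
Substituting: Uptake = (2.9740 - 0.2470) / 2.9740 * 100
Result: 91.6947 %


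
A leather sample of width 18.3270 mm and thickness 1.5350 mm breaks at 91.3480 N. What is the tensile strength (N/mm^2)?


Formula: TS = force / (width * thickness)
Substituting: TS = 91.3480 / (18.3270 * 1.5350)
Result: 3.2471 N/mm^2


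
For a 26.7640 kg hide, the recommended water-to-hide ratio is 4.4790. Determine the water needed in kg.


Formula: Water = hide_weight * ratio
Substituting: Water = 26.7640 * 4.4790
Result: 119.8760 kg


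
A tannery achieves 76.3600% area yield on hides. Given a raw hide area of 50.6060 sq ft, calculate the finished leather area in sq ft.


Formula: finished = raw * yield / 100
Substituting: finished = 50.6060 * 76.3600 / 100
Result: 38.6427 sq ft


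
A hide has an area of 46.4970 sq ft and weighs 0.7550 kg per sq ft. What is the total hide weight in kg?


Formula: Weight = area * weight_per_sqft
Substituting: Weight = 46.4970 * 0.7550
Result: 35.1052 kg


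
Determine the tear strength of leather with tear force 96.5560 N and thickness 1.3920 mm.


Formula: Tear strength = force / thickness
Substituting: Tear strength = 96.5560 / 1.3920
Result: 69.3649 N/mm


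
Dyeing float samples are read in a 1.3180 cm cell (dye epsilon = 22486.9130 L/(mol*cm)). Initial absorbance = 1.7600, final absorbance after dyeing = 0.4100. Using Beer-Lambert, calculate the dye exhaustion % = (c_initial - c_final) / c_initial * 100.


c_initial = A_i / (epsilon * l) = 1.7600 / (22486.9130 * 1.3180) = 5.9384e-05 mol/L
c_final = A_f / (epsilon * l) = 0.4100 / (22486.9130 * 1.3180) = 1.3834e-05 mol/L
Exhaustion = (c_initial - c_final) / c_initial * 100 = (5.9384e-05 - 1.3834e-05) / 5.9384e-05 * 100 = 76.7045 %


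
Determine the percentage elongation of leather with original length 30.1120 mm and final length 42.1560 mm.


Formula: Elongation = (Lf - L0) / L0 * 100
Substituting: Elongation = (42.1560 - 30.1120) / 30.1120 * 100
Result: 39.9973 %


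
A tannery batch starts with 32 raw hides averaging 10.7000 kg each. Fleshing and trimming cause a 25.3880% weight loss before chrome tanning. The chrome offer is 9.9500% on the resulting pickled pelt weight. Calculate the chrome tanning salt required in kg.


Total_raw = N * avg_wt = 32 * 10.7000 = 342.4000 kg
Substrate = Total_raw * (1 - loss/100) = 342.4000 * (1 - 25.3880/100) = 255.4715 kg
Chrome = Substrate * pct / 100 = 255.4715 * 9.9500 / 100 = 25.4194 kg


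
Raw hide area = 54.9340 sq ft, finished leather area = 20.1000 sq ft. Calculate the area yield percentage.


Formula: Yield = finished / raw * 100
Substituting: Yield = 20.1000 / 54.9340 * 100
Result: 36.5894 %


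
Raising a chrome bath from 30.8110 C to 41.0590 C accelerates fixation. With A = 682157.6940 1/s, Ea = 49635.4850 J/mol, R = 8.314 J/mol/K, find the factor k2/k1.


T1 = 30.8110 + 273.15 = 303.9610 K; T2 = 41.0590 + 273.15 = 314.2090 K
k1 = A * exp(-Ea/(R*T1)) = 682157.6940 * exp(-49635.4850/(8.314*303.9610)) = 0.00201322 1/s
k2 = A * exp(-Ea/(R*T2)) = 682157.6940 * exp(-49635.4850/(8.314*314.2090)) = 0.00382031 1/s
k2/k1 = 0.00382031 / 0.00201322 = 1.8976


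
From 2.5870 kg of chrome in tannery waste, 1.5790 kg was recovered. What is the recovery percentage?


Formula: Recovery = recovered / input * 100
Substituting: Recovery = 1.5790 / 2.5870 * 100
Result: 61.0359 %


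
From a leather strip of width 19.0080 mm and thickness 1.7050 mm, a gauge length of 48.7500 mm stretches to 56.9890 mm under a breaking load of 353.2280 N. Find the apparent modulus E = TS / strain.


TS = F / (w * t) = 353.2280 / (19.0080 * 1.7050) = 10.8992 N/mm^2
strain = (Lf - L0) / L0 = (56.9890 - 48.7500) / 48.7500 = 0.1690
E = TS / strain = 10.8992 / 0.1690 = 64.4903 N/mm^2


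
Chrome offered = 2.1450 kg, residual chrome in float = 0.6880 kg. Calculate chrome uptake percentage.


Formula: Uptake = (offered - residual) / offered * 100
Substituting: Uptake = (2.1450 - 0.6880) / 2.1450 * 100
Result: 67.9254 %


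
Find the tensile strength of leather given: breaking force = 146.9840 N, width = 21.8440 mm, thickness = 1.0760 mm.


Formula: TS = force / (width * thickness)
Substituting: TS = 146.9840 / (21.8440 * 1.0760)
Result: 6.2535 N/mm^2


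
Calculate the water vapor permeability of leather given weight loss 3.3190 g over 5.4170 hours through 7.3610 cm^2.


Formula: WVP = loss / (area * time)
Substituting: WVP = 3.3190 / (7.3610 * 5.4170)
Result: 0.0832361 g/(cm^2*hr)


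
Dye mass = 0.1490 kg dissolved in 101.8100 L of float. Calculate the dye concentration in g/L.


Formula: Conc = dye_mass(kg) / volume(L) * 1000
Substituting: Conc = 0.1490 / 101.8100 * 1000
Result: 1.4635 g/L


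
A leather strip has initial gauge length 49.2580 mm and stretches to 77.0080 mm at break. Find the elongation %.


Formula: Elongation = (Lf - L0) / L0 * 100
Substituting: Elongation = (77.0080 - 49.2580) / 49.2580 * 100
Result: 56.3360 %


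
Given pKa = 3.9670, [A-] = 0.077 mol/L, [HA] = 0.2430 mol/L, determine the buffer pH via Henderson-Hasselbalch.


ratio = [A-] / [HA] = 0.077 / 0.2430 = 0.3169
log10(ratio) = -0.4991
pH = pKa + log10(ratio) = 3.9670 - 0.4991 = 3.4679
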